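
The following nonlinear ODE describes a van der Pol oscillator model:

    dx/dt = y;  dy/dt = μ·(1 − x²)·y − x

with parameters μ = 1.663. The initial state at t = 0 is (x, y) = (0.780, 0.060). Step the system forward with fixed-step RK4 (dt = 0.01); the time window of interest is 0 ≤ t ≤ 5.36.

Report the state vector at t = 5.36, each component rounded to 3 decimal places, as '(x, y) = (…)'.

(x, y) = (1.890, 1.138)

t=0.000: state=(0.780, 0.060)
step 1 (dt=0.01): k1=(0.060, -0.741), k2=(0.056, -0.744), k3=(0.056, -0.744), k4=(0.053, -0.746); state += dt/6·(k1+2k2+2k3+k4)
t=0.010: state=(0.781, 0.053)
t=0.020: state=(0.781, 0.045)
t=0.030: state=(0.781, 0.038)
continuing one RK4 step at a time; state shown every 20 steps (Δt=0.2):
t=0.200: state=(0.776, -0.098)
t=0.400: state=(0.739, -0.277)
t=0.600: state=(0.664, -0.482)
t=0.800: state=(0.544, -0.730)
t=1.000: state=(0.367, -1.054)
t=1.200: state=(0.114, -1.498)
t=1.400: state=(-0.241, -2.069)
t=1.600: state=(-0.710, -2.565)
t=1.800: state=(-1.223, -2.409)
t=2.000: state=(-1.616, -1.449)
t=2.200: state=(-1.805, -0.499)
t=2.400: state=(-1.846, 0.026)
t=2.600: state=(-1.813, 0.266)
t=2.800: state=(-1.747, 0.384)
t=3.000: state=(-1.663, 0.457)
t=3.200: state=(-1.565, 0.519)
t=3.400: state=(-1.454, 0.587)
t=3.600: state=(-1.329, 0.670)
t=3.800: state=(-1.185, 0.782)
t=4.000: state=(-1.013, 0.942)
t=4.200: state=(-0.802, 1.185)
t=4.400: state=(-0.530, 1.568)
t=4.600: state=(-0.160, 2.174)
t=4.800: state=(0.355, 2.987)
t=5.000: state=(1.010, 3.395)
t=5.200: state=(1.611, 2.381)
t=5.360: state=(1.890, 1.138)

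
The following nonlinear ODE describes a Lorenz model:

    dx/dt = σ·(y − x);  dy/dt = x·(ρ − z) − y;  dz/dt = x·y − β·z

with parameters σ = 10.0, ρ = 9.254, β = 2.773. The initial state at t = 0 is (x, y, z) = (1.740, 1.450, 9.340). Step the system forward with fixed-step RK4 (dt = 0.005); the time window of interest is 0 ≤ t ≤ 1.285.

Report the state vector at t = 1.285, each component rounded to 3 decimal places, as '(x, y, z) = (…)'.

t=0.000: state=(1.740, 1.450, 9.340)
step 1 (dt=0.005): k1=(-2.900, -1.600, -23.377), k2=(-2.867, -1.494, -23.232), k3=(-2.866, -1.495, -23.233), k4=(-2.831, -1.390, -23.088); state += dt/6·(k1+2k2+2k3+k4)
t=0.005: state=(1.726, 1.443, 9.224)
t=0.010: state=(1.712, 1.436, 9.109)
t=0.015: state=(1.698, 1.431, 8.996)
continuing one RK4 step at a time; state shown every 10 steps (Δt=0.05):
t=0.050: state=(1.616, 1.418, 8.242)
t=0.100: state=(1.546, 1.464, 7.281)
t=0.150: state=(1.535, 1.573, 6.447)
t=0.200: state=(1.583, 1.737, 5.732)
t=0.250: state=(1.689, 1.958, 5.131)
t=0.300: state=(1.853, 2.240, 4.640)
t=0.350: state=(2.078, 2.592, 4.260)
t=0.400: state=(2.369, 3.021, 4.000)
t=0.450: state=(2.732, 3.536, 3.873)
t=0.500: state=(3.174, 4.137, 3.901)
t=0.550: state=(3.695, 4.815, 4.115)
t=0.600: state=(4.289, 5.540, 4.551)
t=0.650: state=(4.935, 6.253, 5.237)
t=0.700: state=(5.588, 6.860, 6.179)
t=0.750: state=(6.180, 7.244, 7.330)
t=0.800: state=(6.622, 7.295, 8.571)
t=0.850: state=(6.829, 6.968, 9.717)
t=0.900: state=(6.754, 6.320, 10.577)
t=0.950: state=(6.411, 5.501, 11.029)
t=1.000: state=(5.877, 4.686, 11.061)
t=1.050: state=(5.257, 4.002, 10.753)
t=1.100: state=(4.651, 3.505, 10.223)
t=1.150: state=(4.128, 3.194, 9.580)
t=1.200: state=(3.723, 3.039, 8.907)
t=1.250: state=(3.444, 3.009, 8.256)
t=1.285: state=(3.320, 3.046, 7.833)

(x, y, z) = (3.320, 3.046, 7.833)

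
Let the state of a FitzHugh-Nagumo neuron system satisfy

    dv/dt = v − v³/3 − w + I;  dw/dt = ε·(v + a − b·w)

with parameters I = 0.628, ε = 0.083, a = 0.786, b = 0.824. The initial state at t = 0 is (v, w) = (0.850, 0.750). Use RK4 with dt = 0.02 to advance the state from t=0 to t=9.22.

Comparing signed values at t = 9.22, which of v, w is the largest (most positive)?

t=0.000: state=(0.850, 0.750)
step 1 (dt=0.02): k1=(0.523, 0.084), k2=(0.524, 0.085), k3=(0.524, 0.085), k4=(0.524, 0.085); state += dt/6·(k1+2k2+2k3+k4)
t=0.020: state=(0.860, 0.752)
t=0.040: state=(0.871, 0.753)
t=0.060: state=(0.881, 0.755)
continuing one RK4 step at a time; state shown every 25 steps (Δt=0.5):
t=0.500: state=(1.108, 0.797)
t=1.000: state=(1.316, 0.852)
t=1.500: state=(1.438, 0.912)
t=2.000: state=(1.488, 0.973)
t=2.500: state=(1.492, 1.033)
t=3.000: state=(1.472, 1.091)
t=3.500: state=(1.440, 1.146)
t=4.000: state=(1.400, 1.198)
t=4.500: state=(1.356, 1.246)
t=5.000: state=(1.308, 1.290)
t=5.500: state=(1.256, 1.331)
t=6.000: state=(1.200, 1.369)
t=6.500: state=(1.139, 1.402)
t=7.000: state=(1.072, 1.432)
t=7.500: state=(0.995, 1.458)
t=8.000: state=(0.906, 1.480)
t=8.500: state=(0.798, 1.497)
t=9.000: state=(0.661, 1.509)
t=9.220: state=(0.586, 1.512)
compare at T: v=0.586, w=1.512

largest component: w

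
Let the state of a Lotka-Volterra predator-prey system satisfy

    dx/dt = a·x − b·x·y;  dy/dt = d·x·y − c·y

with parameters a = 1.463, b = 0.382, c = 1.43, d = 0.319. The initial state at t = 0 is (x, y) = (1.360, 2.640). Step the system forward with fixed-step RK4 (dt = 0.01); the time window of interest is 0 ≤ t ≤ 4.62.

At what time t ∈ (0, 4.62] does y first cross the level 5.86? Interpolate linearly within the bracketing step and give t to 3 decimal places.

t = 2.737

t=0.000: state=(1.360, 2.640)
step 1 (dt=0.01): k1=(0.618, -2.630), k2=(0.626, -2.614), k3=(0.626, -2.614), k4=(0.635, -2.599); state += dt/6·(k1+2k2+2k3+k4)
t=0.010: state=(1.366, 2.614)
t=0.020: state=(1.373, 2.588)
t=0.030: state=(1.379, 2.563)
continuing one RK4 step at a time; state shown every 20 steps (Δt=0.2):
t=0.200: state=(1.517, 2.173)
t=0.400: state=(1.747, 1.811)
t=0.600: state=(2.061, 1.536)
t=0.800: state=(2.476, 1.333)
t=1.000: state=(3.014, 1.192)
t=1.200: state=(3.700, 1.108)
t=1.400: state=(4.561, 1.083)
t=1.600: state=(5.620, 1.124)
t=1.800: state=(6.881, 1.257)
t=2.000: state=(8.297, 1.532)
t=2.200: state=(9.717, 2.046)
t=2.400: state=(10.786, 2.965)
t=2.600: state=(10.919, 4.482)
t=2.730: state=(10.243, 5.785)
next step: t=2.740: state=(10.164, 5.892) — y has crossed 5.86
linear interpolation between t=2.730 (5.78512) and t=2.740 (5.89167) → t≈2.737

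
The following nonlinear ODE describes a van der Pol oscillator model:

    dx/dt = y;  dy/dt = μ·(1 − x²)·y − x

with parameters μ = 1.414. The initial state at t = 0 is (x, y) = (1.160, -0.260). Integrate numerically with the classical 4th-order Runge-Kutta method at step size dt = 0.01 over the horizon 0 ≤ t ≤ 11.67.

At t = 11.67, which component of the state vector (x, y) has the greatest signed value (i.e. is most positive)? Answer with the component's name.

t=0.000: state=(1.160, -0.260)
step 1 (dt=0.01): k1=(-0.260, -1.033), k2=(-0.265, -1.030), k3=(-0.265, -1.030), k4=(-0.270, -1.028); state += dt/6·(k1+2k2+2k3+k4)
t=0.010: state=(1.157, -0.270)
t=0.020: state=(1.155, -0.281)
t=0.030: state=(1.152, -0.291)
continuing one RK4 step at a time; state shown every 50 steps (Δt=0.5):
t=0.500: state=(0.906, -0.761)
t=1.000: state=(0.354, -1.542)
t=1.500: state=(-0.749, -2.813)
t=2.000: state=(-1.834, -0.948)
t=2.500: state=(-1.911, 0.286)
t=3.000: state=(-1.700, 0.518)
t=3.500: state=(-1.400, 0.697)
t=4.000: state=(-0.977, 1.043)
t=4.500: state=(-0.267, 1.946)
t=5.000: state=(1.071, 3.076)
t=5.500: state=(1.982, 0.447)
t=6.000: state=(1.937, -0.366)
t=6.500: state=(1.709, -0.529)
t=7.000: state=(1.406, -0.697)
t=7.500: state=(0.984, -1.038)
t=8.000: state=(0.279, -1.930)
t=8.500: state=(-1.053, -3.087)
t=9.000: state=(-1.980, -0.471)
t=9.500: state=(-1.939, 0.362)
t=10.000: state=(-1.712, 0.528)
t=10.500: state=(-1.410, 0.694)
t=11.000: state=(-0.991, 1.031)
t=11.500: state=(-0.292, 1.912)
t=11.670: state=(0.077, 2.440)
compare at T: x=0.077, y=2.440

largest component: y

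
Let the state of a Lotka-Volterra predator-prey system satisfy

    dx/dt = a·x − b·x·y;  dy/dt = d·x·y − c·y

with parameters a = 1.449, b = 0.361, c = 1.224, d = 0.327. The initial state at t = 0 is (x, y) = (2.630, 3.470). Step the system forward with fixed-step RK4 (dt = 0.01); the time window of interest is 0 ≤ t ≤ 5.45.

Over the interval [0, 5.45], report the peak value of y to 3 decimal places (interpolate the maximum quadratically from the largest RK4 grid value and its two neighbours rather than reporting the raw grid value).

t=0.000: state=(2.630, 3.470)
step 1 (dt=0.01): k1=(0.516, -1.263), k2=(0.523, -1.258), k3=(0.523, -1.258), k4=(0.529, -1.253); state += dt/6·(k1+2k2+2k3+k4)
t=0.010: state=(2.635, 3.457)
t=0.020: state=(2.641, 3.445)
t=0.030: state=(2.646, 3.433)
continuing one RK4 step at a time; state shown every 20 steps (Δt=0.2):
t=0.200: state=(2.759, 3.239)
t=0.400: state=(2.938, 3.054)
t=0.600: state=(3.165, 2.918)
t=0.800: state=(3.437, 2.835)
t=1.000: state=(3.748, 2.806)
t=1.200: state=(4.086, 2.838)
t=1.400: state=(4.434, 2.936)
t=1.600: state=(4.766, 3.106)
t=1.800: state=(5.046, 3.352)
t=2.000: state=(5.234, 3.675)
t=2.200: state=(5.291, 4.063)
t=2.400: state=(5.193, 4.485)
t=2.600: state=(4.944, 4.895)
t=2.800: state=(4.580, 5.235)
t=3.000: state=(4.157, 5.454)
t=3.200: state=(3.734, 5.526)
t=3.400: state=(3.354, 5.453)
t=3.600: state=(3.042, 5.260)
t=3.800: state=(2.807, 4.983)
t=4.000: state=(2.647, 4.661)
t=4.200: state=(2.557, 4.325)
t=4.400: state=(2.531, 3.997)
t=4.600: state=(2.562, 3.695)
t=4.800: state=(2.648, 3.429)
t=5.000: state=(2.785, 3.205)
t=5.200: state=(2.972, 3.028)
t=5.400: state=(3.207, 2.901)
t=5.450: state=(3.273, 2.877)
largest grid value and its neighbours: y(3.190)=5.52616, y(3.200)=5.52617, y(3.210)=5.52581
parabola through these three points peaks at t≈3.195 with y≈5.52621

max y = 5.526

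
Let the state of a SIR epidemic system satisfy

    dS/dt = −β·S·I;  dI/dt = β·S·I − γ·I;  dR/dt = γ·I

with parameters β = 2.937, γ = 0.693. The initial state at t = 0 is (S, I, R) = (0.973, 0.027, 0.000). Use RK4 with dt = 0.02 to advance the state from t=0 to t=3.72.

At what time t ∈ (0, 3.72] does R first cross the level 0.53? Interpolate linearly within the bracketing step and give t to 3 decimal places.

t = 2.861

t=0.000: state=(0.973, 0.027, 0.000)
step 1 (dt=0.02): k1=(-0.077, 0.058, 0.019), k2=(-0.079, 0.060, 0.019), k3=(-0.079, 0.060, 0.019), k4=(-0.080, 0.061, 0.020); state += dt/6·(k1+2k2+2k3+k4)
t=0.020: state=(0.971, 0.028, 0.000)
t=0.040: state=(0.970, 0.029, 0.001)
t=0.060: state=(0.968, 0.031, 0.001)
continuing one RK4 step at a time; state shown every 10 steps (Δt=0.2):
t=0.200: state=(0.954, 0.041, 0.005)
t=0.400: state=(0.926, 0.063, 0.012)
t=0.600: state=(0.885, 0.093, 0.022)
t=0.800: state=(0.828, 0.134, 0.038)
t=1.000: state=(0.754, 0.186, 0.060)
t=1.200: state=(0.665, 0.245, 0.090)
t=1.400: state=(0.565, 0.307, 0.128)
t=1.600: state=(0.464, 0.361, 0.175)
t=1.800: state=(0.371, 0.402, 0.228)
t=2.000: state=(0.291, 0.424, 0.285)
t=2.200: state=(0.226, 0.430, 0.344)
t=2.400: state=(0.176, 0.421, 0.403)
t=2.600: state=(0.138, 0.401, 0.460)
t=2.800: state=(0.110, 0.376, 0.514)
t=2.860: state=(0.103, 0.367, 0.530)
next step: t=2.880: state=(0.101, 0.364, 0.535) — R has crossed 0.53
linear interpolation between t=2.860 (0.52980) and t=2.880 (0.53487) → t≈2.861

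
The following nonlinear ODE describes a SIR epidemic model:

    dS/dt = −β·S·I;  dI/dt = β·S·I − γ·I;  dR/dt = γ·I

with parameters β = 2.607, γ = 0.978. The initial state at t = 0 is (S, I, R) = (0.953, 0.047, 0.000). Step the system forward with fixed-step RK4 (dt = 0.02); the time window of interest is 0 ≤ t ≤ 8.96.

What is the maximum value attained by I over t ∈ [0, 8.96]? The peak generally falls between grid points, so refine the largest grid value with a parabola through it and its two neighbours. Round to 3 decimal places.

max I = 0.275

t=0.000: state=(0.953, 0.047, 0.000)
step 1 (dt=0.02): k1=(-0.117, 0.071, 0.046), k2=(-0.118, 0.072, 0.047), k3=(-0.118, 0.072, 0.047), k4=(-0.120, 0.073, 0.047); state += dt/6·(k1+2k2+2k3+k4)
t=0.020: state=(0.951, 0.048, 0.001)
t=0.040: state=(0.948, 0.050, 0.002)
t=0.060: state=(0.946, 0.051, 0.003)
continuing one RK4 step at a time; state shown every 25 steps (Δt=0.5):
t=0.500: state=(0.871, 0.095, 0.034)
t=1.000: state=(0.736, 0.167, 0.097)
t=1.500: state=(0.563, 0.240, 0.197)
t=2.000: state=(0.401, 0.274, 0.325)
t=2.500: state=(0.281, 0.261, 0.458)
t=3.000: state=(0.205, 0.219, 0.576)
t=3.500: state=(0.159, 0.170, 0.671)
t=4.000: state=(0.132, 0.126, 0.743)
t=4.500: state=(0.114, 0.090, 0.795)
t=5.000: state=(0.104, 0.064, 0.833)
t=5.500: state=(0.097, 0.045, 0.859)
t=6.000: state=(0.092, 0.031, 0.877)
t=6.500: state=(0.089, 0.021, 0.890)
t=7.000: state=(0.087, 0.015, 0.898)
t=7.500: state=(0.086, 0.010, 0.904)
t=8.000: state=(0.085, 0.007, 0.909)
t=8.500: state=(0.084, 0.005, 0.911)
t=8.960: state=(0.084, 0.003, 0.913)
largest grid value and its neighbours: I(2.080)=0.27509, I(2.100)=0.27510, I(2.120)=0.27503
parabola through these three points peaks at t≈2.092 with I≈0.27511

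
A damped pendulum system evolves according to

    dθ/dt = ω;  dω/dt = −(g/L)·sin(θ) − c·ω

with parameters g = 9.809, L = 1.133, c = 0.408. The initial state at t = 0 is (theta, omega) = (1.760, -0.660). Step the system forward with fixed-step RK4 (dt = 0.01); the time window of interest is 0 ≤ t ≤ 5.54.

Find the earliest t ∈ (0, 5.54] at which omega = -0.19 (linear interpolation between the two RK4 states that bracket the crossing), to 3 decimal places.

t = 1.171

t=0.000: state=(1.760, -0.660)
step 1 (dt=0.01): k1=(-0.660, -8.234), k2=(-0.701, -8.222), k3=(-0.701, -8.223), k4=(-0.742, -8.211); state += dt/6·(k1+2k2+2k3+k4)
t=0.010: state=(1.753, -0.742)
t=0.020: state=(1.745, -0.824)
t=0.030: state=(1.737, -0.906)
continuing one RK4 step at a time; state shown every 20 steps (Δt=0.2):
t=0.200: state=(1.466, -2.261)
t=0.400: state=(0.871, -3.603)
t=0.600: state=(0.084, -4.069)
t=0.800: state=(-0.668, -3.253)
t=1.000: state=(-1.166, -1.662)
t=1.170: state=(-1.323, -0.196)
next step: t=1.180: state=(-1.325, -0.111) — omega has crossed -0.19
linear interpolation between t=1.170 (-0.19594) and t=1.180 (-0.11136) → t≈1.171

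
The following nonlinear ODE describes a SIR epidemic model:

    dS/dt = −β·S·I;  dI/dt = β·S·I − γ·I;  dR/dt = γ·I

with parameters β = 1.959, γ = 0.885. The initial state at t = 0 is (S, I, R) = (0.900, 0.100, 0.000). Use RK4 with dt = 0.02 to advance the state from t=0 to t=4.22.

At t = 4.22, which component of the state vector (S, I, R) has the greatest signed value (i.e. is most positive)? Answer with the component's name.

t=0.000: state=(0.900, 0.100, 0.000)
step 1 (dt=0.02): k1=(-0.176, 0.088, 0.089), k2=(-0.178, 0.088, 0.089), k3=(-0.178, 0.088, 0.089), k4=(-0.179, 0.089, 0.090); state += dt/6·(k1+2k2+2k3+k4)
t=0.020: state=(0.896, 0.102, 0.002)
t=0.040: state=(0.893, 0.104, 0.004)
t=0.060: state=(0.889, 0.105, 0.005)
continuing one RK4 step at a time; state shown every 10 steps (Δt=0.2):
t=0.200: state=(0.862, 0.118, 0.019)
t=0.400: state=(0.820, 0.138, 0.042)
t=0.600: state=(0.774, 0.158, 0.068)
t=0.800: state=(0.725, 0.177, 0.098)
t=1.000: state=(0.674, 0.195, 0.131)
t=1.200: state=(0.622, 0.211, 0.167)
t=1.400: state=(0.571, 0.223, 0.205)
t=1.600: state=(0.522, 0.232, 0.246)
t=1.800: state=(0.477, 0.236, 0.287)
t=2.000: state=(0.434, 0.237, 0.329)
t=2.200: state=(0.396, 0.233, 0.371)
t=2.400: state=(0.362, 0.227, 0.411)
t=2.600: state=(0.332, 0.217, 0.451)
t=2.800: state=(0.305, 0.206, 0.488)
t=3.000: state=(0.282, 0.194, 0.524)
t=3.200: state=(0.262, 0.181, 0.557)
t=3.400: state=(0.245, 0.167, 0.588)
t=3.600: state=(0.230, 0.154, 0.616)
t=3.800: state=(0.217, 0.141, 0.642)
t=4.000: state=(0.206, 0.128, 0.666)
t=4.200: state=(0.196, 0.116, 0.688)
t=4.220: state=(0.196, 0.115, 0.690)
compare at T: S=0.196, I=0.115, R=0.690

largest component: R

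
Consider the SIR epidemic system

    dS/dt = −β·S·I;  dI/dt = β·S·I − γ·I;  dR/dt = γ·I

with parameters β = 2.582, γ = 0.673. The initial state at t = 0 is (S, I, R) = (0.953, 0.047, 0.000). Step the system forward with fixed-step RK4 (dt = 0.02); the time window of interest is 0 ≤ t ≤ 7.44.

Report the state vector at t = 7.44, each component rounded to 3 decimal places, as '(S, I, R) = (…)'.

t=0.000: state=(0.953, 0.047, 0.000)
step 1 (dt=0.02): k1=(-0.116, 0.084, 0.032), k2=(-0.118, 0.085, 0.032), k3=(-0.118, 0.085, 0.032), k4=(-0.120, 0.087, 0.033); state += dt/6·(k1+2k2+2k3+k4)
t=0.020: state=(0.951, 0.049, 0.001)
t=0.040: state=(0.948, 0.050, 0.001)
t=0.060: state=(0.946, 0.052, 0.002)
continuing one RK4 step at a time; state shown every 25 steps (Δt=0.5):
t=0.500: state=(0.866, 0.109, 0.025)
t=1.000: state=(0.704, 0.217, 0.079)
t=1.500: state=(0.492, 0.336, 0.173)
t=2.000: state=(0.303, 0.398, 0.298)
t=2.500: state=(0.182, 0.386, 0.432)
t=3.000: state=(0.114, 0.332, 0.554)
t=3.500: state=(0.077, 0.268, 0.655)
t=4.000: state=(0.057, 0.209, 0.735)
t=4.500: state=(0.045, 0.159, 0.796)
t=5.000: state=(0.038, 0.120, 0.843)
t=5.500: state=(0.033, 0.089, 0.878)
t=6.000: state=(0.030, 0.067, 0.904)
t=6.500: state=(0.028, 0.049, 0.923)
t=7.000: state=(0.026, 0.036, 0.937)
t=7.440: state=(0.025, 0.028, 0.947)

(S, I, R) = (0.025, 0.028, 0.947)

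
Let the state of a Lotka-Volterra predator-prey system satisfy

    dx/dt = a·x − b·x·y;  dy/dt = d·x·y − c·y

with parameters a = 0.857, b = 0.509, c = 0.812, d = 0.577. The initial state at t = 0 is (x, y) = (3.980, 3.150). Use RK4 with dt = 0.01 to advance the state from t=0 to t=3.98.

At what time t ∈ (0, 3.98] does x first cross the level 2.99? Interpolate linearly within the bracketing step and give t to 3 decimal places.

t=0.000: state=(3.980, 3.150)
step 1 (dt=0.01): k1=(-2.970, 4.676), k2=(-3.007, 4.684), k3=(-3.007, 4.683), k4=(-3.042, 4.690); state += dt/6·(k1+2k2+2k3+k4)
t=0.010: state=(3.950, 3.197)
t=0.020: state=(3.919, 3.244)
t=0.030: state=(3.888, 3.291)
continuing one RK4 step at a time; state shown every 20 steps (Δt=0.2):
t=0.200: state=(3.269, 4.076)
t=0.260: state=(3.026, 4.330)
next step: t=0.270: state=(2.986, 4.370) — x has crossed 2.99
linear interpolation between t=0.260 (3.02639) and t=0.270 (2.98560) → t≈0.269

t = 0.269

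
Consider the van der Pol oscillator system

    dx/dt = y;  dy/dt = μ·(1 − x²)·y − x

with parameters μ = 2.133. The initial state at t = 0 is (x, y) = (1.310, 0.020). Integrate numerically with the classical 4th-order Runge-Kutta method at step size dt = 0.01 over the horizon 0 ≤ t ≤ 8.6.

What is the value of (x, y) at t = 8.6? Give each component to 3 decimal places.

t=0.000: state=(1.310, 0.020)
step 1 (dt=0.01): k1=(0.020, -1.341), k2=(0.013, -1.330), k3=(0.013, -1.330), k4=(0.007, -1.320); state += dt/6·(k1+2k2+2k3+k4)
t=0.010: state=(1.310, 0.007)
t=0.020: state=(1.310, -0.006)
t=0.030: state=(1.310, -0.019)
continuing one RK4 step at a time; state shown every 50 steps (Δt=0.5):
t=0.500: state=(1.187, -0.467)
t=1.000: state=(0.844, -0.955)
t=1.500: state=(0.080, -2.418)
t=2.000: state=(-1.594, -2.745)
t=2.500: state=(-1.998, 0.142)
t=3.000: state=(-1.864, 0.328)
t=3.500: state=(-1.684, 0.392)
t=4.000: state=(-1.466, 0.491)
t=4.500: state=(-1.177, 0.692)
t=5.000: state=(-0.717, 1.260)
t=5.500: state=(0.338, 3.360)
t=6.000: state=(1.907, 1.191)
t=6.500: state=(1.981, -0.250)
t=7.000: state=(1.828, -0.343)
t=7.500: state=(1.641, -0.409)
t=8.000: state=(1.411, -0.522)
t=8.500: state=(1.098, -0.765)
t=8.600: state=(1.018, -0.851)

(x, y) = (1.018, -0.851)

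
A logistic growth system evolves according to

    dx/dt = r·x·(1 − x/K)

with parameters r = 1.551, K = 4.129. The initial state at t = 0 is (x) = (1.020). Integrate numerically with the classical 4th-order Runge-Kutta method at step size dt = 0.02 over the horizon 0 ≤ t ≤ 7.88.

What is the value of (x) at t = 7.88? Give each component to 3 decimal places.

(x) = (4.129)

t=0.000: state=(1.020)
step 1 (dt=0.02): k1=(1.191), k2=(1.201), k3=(1.201), k4=(1.210); state += dt/6·(k1+2k2+2k3+k4)
t=0.020: state=(1.044)
t=0.040: state=(1.068)
t=0.060: state=(1.093)
continuing one RK4 step at a time; state shown every 25 steps (Δt=0.5):
t=0.500: state=(1.718)
t=1.000: state=(2.508)
t=1.500: state=(3.182)
t=2.000: state=(3.631)
t=2.500: state=(3.884)
t=3.000: state=(4.012)
t=3.500: state=(4.074)
t=4.000: state=(4.104)
t=4.500: state=(4.117)
t=5.000: state=(4.124)
t=5.500: state=(4.127)
t=6.000: state=(4.128)
t=6.500: state=(4.128)
t=7.000: state=(4.129)
t=7.500: state=(4.129)
t=7.880: state=(4.129)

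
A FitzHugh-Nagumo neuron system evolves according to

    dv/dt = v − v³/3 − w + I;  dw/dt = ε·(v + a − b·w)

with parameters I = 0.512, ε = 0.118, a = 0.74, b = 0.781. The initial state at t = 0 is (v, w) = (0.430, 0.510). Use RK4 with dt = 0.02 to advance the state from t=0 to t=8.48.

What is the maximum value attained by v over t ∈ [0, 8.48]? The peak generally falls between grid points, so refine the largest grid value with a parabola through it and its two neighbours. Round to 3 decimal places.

t=0.000: state=(0.430, 0.510)
step 1 (dt=0.02): k1=(0.405, 0.091), k2=(0.408, 0.091), k3=(0.408, 0.091), k4=(0.410, 0.092); state += dt/6·(k1+2k2+2k3+k4)
t=0.020: state=(0.438, 0.512)
t=0.040: state=(0.446, 0.514)
t=0.060: state=(0.455, 0.516)
continuing one RK4 step at a time; state shown every 25 steps (Δt=0.5):
t=0.500: state=(0.662, 0.561)
t=1.000: state=(0.933, 0.624)
t=1.500: state=(1.187, 0.700)
t=2.000: state=(1.360, 0.785)
t=2.500: state=(1.440, 0.874)
t=3.000: state=(1.454, 0.961)
t=3.500: state=(1.429, 1.043)
t=4.000: state=(1.383, 1.120)
t=4.500: state=(1.324, 1.191)
t=5.000: state=(1.255, 1.254)
t=5.500: state=(1.178, 1.310)
t=6.000: state=(1.089, 1.359)
t=6.500: state=(0.987, 1.401)
t=7.000: state=(0.864, 1.434)
t=7.500: state=(0.709, 1.457)
t=8.000: state=(0.499, 1.470)
t=8.480: state=(0.204, 1.467)
largest grid value and its neighbours: v(2.860)=1.45477, v(2.880)=1.45481, v(2.900)=1.45478
parabola through these three points peaks at t≈2.881 with v≈1.45481

max v = 1.455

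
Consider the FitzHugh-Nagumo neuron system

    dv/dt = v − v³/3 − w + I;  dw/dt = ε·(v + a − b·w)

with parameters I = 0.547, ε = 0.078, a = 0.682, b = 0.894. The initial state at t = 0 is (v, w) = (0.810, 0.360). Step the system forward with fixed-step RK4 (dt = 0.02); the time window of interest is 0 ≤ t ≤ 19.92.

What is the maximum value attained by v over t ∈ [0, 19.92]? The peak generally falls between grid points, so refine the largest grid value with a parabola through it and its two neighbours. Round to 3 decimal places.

max v = 1.688

t=0.000: state=(0.810, 0.360)
step 1 (dt=0.02): k1=(0.820, 0.091), k2=(0.822, 0.092), k3=(0.822, 0.092), k4=(0.823, 0.092); state += dt/6·(k1+2k2+2k3+k4)
t=0.020: state=(0.826, 0.362)
t=0.040: state=(0.843, 0.364)
t=0.060: state=(0.859, 0.366)
continuing one RK4 step at a time; state shown every 50 steps (Δt=1):
t=1.000: state=(1.515, 0.478)
t=2.000: state=(1.687, 0.620)
t=3.000: state=(1.652, 0.756)
t=4.000: state=(1.584, 0.878)
t=5.000: state=(1.509, 0.987)
t=6.000: state=(1.430, 1.083)
t=7.000: state=(1.347, 1.166)
t=8.000: state=(1.257, 1.237)
t=9.000: state=(1.156, 1.296)
t=10.000: state=(1.038, 1.343)
t=11.000: state=(0.888, 1.376)
t=12.000: state=(0.670, 1.394)
t=13.000: state=(0.271, 1.389)
t=14.000: state=(-0.670, 1.336)
t=15.000: state=(-1.802, 1.198)
t=16.000: state=(-1.943, 1.024)
t=17.000: state=(-1.895, 0.862)
t=18.000: state=(-1.836, 0.715)
t=19.000: state=(-1.777, 0.582)
t=19.920: state=(-1.723, 0.472)
largest grid value and its neighbours: v(2.060)=1.68774, v(2.080)=1.68779, v(2.100)=1.68777
parabola through these three points peaks at t≈2.085 with v≈1.68779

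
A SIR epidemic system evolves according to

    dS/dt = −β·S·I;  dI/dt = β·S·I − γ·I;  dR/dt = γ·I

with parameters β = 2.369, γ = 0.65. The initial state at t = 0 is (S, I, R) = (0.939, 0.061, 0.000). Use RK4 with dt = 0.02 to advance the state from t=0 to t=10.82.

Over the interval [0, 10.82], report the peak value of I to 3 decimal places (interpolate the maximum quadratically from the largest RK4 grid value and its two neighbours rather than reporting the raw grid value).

t=0.000: state=(0.939, 0.061, 0.000)
step 1 (dt=0.02): k1=(-0.136, 0.096, 0.040), k2=(-0.138, 0.097, 0.040), k3=(-0.138, 0.097, 0.040), k4=(-0.140, 0.099, 0.041); state += dt/6·(k1+2k2+2k3+k4)
t=0.020: state=(0.936, 0.063, 0.001)
t=0.040: state=(0.933, 0.065, 0.002)
t=0.060: state=(0.931, 0.067, 0.002)
continuing one RK4 step at a time; state shown every 25 steps (Δt=0.5):
t=0.500: state=(0.843, 0.127, 0.030)
t=1.000: state=(0.684, 0.229, 0.087)
t=1.500: state=(0.490, 0.332, 0.179)
t=2.000: state=(0.318, 0.385, 0.297)
t=2.500: state=(0.202, 0.376, 0.422)
t=3.000: state=(0.133, 0.330, 0.537)
t=3.500: state=(0.093, 0.272, 0.635)
t=4.000: state=(0.069, 0.216, 0.714)
t=4.500: state=(0.055, 0.168, 0.777)
t=5.000: state=(0.047, 0.129, 0.825)
t=5.500: state=(0.041, 0.098, 0.861)
t=6.000: state=(0.037, 0.074, 0.889)
t=6.500: state=(0.034, 0.056, 0.910)
t=7.000: state=(0.032, 0.042, 0.926)
t=7.500: state=(0.031, 0.031, 0.938)
t=8.000: state=(0.030, 0.024, 0.947)
t=8.500: state=(0.029, 0.018, 0.953)
t=9.000: state=(0.029, 0.013, 0.958)
t=9.500: state=(0.028, 0.010, 0.962)
t=10.000: state=(0.028, 0.007, 0.965)
t=10.500: state=(0.028, 0.005, 0.967)
t=10.820: state=(0.028, 0.005, 0.968)
largest grid value and its neighbours: I(2.140)=0.38799, I(2.160)=0.38805, I(2.180)=0.38802
parabola through these three points peaks at t≈2.162 with I≈0.38805

max I = 0.388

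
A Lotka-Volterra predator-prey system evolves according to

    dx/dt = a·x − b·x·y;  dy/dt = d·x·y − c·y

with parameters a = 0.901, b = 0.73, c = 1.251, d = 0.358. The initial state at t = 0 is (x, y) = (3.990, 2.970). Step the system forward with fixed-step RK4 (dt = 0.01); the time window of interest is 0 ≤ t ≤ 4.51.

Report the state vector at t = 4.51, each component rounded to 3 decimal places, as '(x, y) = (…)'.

t=0.000: state=(3.990, 2.970)
step 1 (dt=0.01): k1=(-5.056, 0.527), k2=(-5.031, 0.501), k3=(-5.031, 0.501), k4=(-5.006, 0.474); state += dt/6·(k1+2k2+2k3+k4)
t=0.010: state=(3.940, 2.975)
t=0.020: state=(3.890, 2.979)
t=0.030: state=(3.841, 2.983)
continuing one RK4 step at a time; state shown every 20 steps (Δt=0.2):
t=0.200: state=(3.088, 2.975)
t=0.400: state=(2.419, 2.818)
t=0.600: state=(1.954, 2.563)
t=0.800: state=(1.644, 2.269)
t=1.000: state=(1.445, 1.972)
t=1.200: state=(1.324, 1.695)
t=1.400: state=(1.261, 1.447)
t=1.600: state=(1.242, 1.232)
t=1.800: state=(1.260, 1.049)
t=2.000: state=(1.310, 0.895)
t=2.200: state=(1.389, 0.768)
t=2.400: state=(1.499, 0.663)
t=2.600: state=(1.640, 0.577)
t=2.800: state=(1.814, 0.509)
t=3.000: state=(2.026, 0.454)
t=3.200: state=(2.277, 0.413)
t=3.400: state=(2.573, 0.382)
t=3.600: state=(2.919, 0.362)
t=3.800: state=(3.318, 0.352)
t=4.000: state=(3.774, 0.353)
t=4.200: state=(4.289, 0.367)
t=4.400: state=(4.858, 0.397)
t=4.510: state=(5.191, 0.421)

(x, y) = (5.191, 0.421)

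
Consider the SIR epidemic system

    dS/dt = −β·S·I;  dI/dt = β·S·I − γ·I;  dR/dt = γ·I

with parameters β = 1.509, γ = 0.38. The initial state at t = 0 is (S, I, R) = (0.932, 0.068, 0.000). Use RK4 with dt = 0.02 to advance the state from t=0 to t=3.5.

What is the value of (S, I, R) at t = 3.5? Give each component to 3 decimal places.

(S, I, R) = (0.223, 0.417, 0.360)

t=0.000: state=(0.932, 0.068, 0.000)
step 1 (dt=0.02): k1=(-0.096, 0.070, 0.026), k2=(-0.097, 0.070, 0.026), k3=(-0.097, 0.070, 0.026), k4=(-0.097, 0.071, 0.026); state += dt/6·(k1+2k2+2k3+k4)
t=0.020: state=(0.930, 0.069, 0.001)
t=0.040: state=(0.928, 0.071, 0.001)
t=0.060: state=(0.926, 0.072, 0.002)
continuing one RK4 step at a time; state shown every 10 steps (Δt=0.2):
t=0.200: state=(0.911, 0.083, 0.006)
t=0.400: state=(0.886, 0.101, 0.013)
t=0.600: state=(0.857, 0.122, 0.021)
t=0.800: state=(0.823, 0.146, 0.031)
t=1.000: state=(0.784, 0.172, 0.043)
t=1.200: state=(0.742, 0.201, 0.058)
t=1.400: state=(0.695, 0.231, 0.074)
t=1.600: state=(0.645, 0.262, 0.093)
t=1.800: state=(0.593, 0.293, 0.114)
t=2.000: state=(0.540, 0.322, 0.137)
t=2.200: state=(0.488, 0.349, 0.163)
t=2.400: state=(0.438, 0.372, 0.190)
t=2.600: state=(0.390, 0.391, 0.219)
t=2.800: state=(0.346, 0.404, 0.249)
t=3.000: state=(0.306, 0.414, 0.281)
t=3.200: state=(0.270, 0.418, 0.312)
t=3.400: state=(0.238, 0.418, 0.344)
t=3.500: state=(0.223, 0.417, 0.360)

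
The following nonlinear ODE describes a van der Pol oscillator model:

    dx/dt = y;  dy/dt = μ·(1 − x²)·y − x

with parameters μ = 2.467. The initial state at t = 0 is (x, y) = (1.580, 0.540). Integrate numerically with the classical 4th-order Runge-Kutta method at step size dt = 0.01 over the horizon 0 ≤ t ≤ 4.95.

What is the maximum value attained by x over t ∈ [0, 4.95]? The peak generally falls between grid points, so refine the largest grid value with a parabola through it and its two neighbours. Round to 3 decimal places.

t=0.000: state=(1.580, 0.540)
step 1 (dt=0.01): k1=(0.540, -3.573), k2=(0.522, -3.521), k3=(0.522, -3.522), k4=(0.505, -3.469); state += dt/6·(k1+2k2+2k3+k4)
t=0.010: state=(1.585, 0.505)
t=0.020: state=(1.590, 0.471)
t=0.030: state=(1.595, 0.437)
continuing one RK4 step at a time; state shown every 20 steps (Δt=0.2):
t=0.200: state=(1.630, 0.023)
t=0.400: state=(1.608, -0.213)
t=0.600: state=(1.553, -0.326)
t=0.800: state=(1.480, -0.397)
t=1.000: state=(1.395, -0.459)
t=1.200: state=(1.296, -0.531)
t=1.400: state=(1.181, -0.627)
t=1.600: state=(1.042, -0.769)
t=1.800: state=(0.867, -0.998)
t=2.000: state=(0.631, -1.401)
t=2.200: state=(0.283, -2.167)
t=2.400: state=(-0.276, -3.515)
t=2.600: state=(-1.098, -4.337)
t=2.800: state=(-1.783, -2.159)
t=3.000: state=(-2.004, -0.360)
t=3.200: state=(-2.016, 0.128)
t=3.400: state=(-1.976, 0.239)
t=3.600: state=(-1.925, 0.272)
t=3.800: state=(-1.868, 0.290)
t=4.000: state=(-1.809, 0.307)
t=4.200: state=(-1.745, 0.326)
t=4.400: state=(-1.678, 0.348)
t=4.600: state=(-1.606, 0.374)
t=4.800: state=(-1.528, 0.408)
t=4.950: state=(-1.464, 0.438)
largest grid value and its neighbours: x(0.200)=1.63003, x(0.210)=1.63017, x(0.220)=1.63015
parabola through these three points peaks at t≈0.214 with x≈1.63018

max x = 1.630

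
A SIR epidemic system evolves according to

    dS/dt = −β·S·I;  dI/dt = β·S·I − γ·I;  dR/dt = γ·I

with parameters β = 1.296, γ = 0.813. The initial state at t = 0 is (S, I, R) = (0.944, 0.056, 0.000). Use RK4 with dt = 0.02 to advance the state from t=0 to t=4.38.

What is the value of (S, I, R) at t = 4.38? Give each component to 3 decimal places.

t=0.000: state=(0.944, 0.056, 0.000)
step 1 (dt=0.02): k1=(-0.069, 0.023, 0.046), k2=(-0.069, 0.023, 0.046), k3=(-0.069, 0.023, 0.046), k4=(-0.069, 0.023, 0.046); state += dt/6·(k1+2k2+2k3+k4)
t=0.020: state=(0.943, 0.056, 0.001)
t=0.040: state=(0.941, 0.057, 0.002)
t=0.060: state=(0.940, 0.057, 0.003)
continuing one RK4 step at a time; state shown every 10 steps (Δt=0.2):
t=0.200: state=(0.930, 0.061, 0.009)
t=0.400: state=(0.915, 0.066, 0.020)
t=0.600: state=(0.899, 0.070, 0.031)
t=0.800: state=(0.882, 0.075, 0.043)
t=1.000: state=(0.864, 0.080, 0.055)
t=1.200: state=(0.846, 0.085, 0.069)
t=1.400: state=(0.827, 0.090, 0.083)
t=1.600: state=(0.807, 0.095, 0.098)
t=1.800: state=(0.787, 0.099, 0.114)
t=2.000: state=(0.767, 0.103, 0.130)
t=2.200: state=(0.747, 0.106, 0.147)
t=2.400: state=(0.726, 0.109, 0.165)
t=2.600: state=(0.706, 0.112, 0.183)
t=2.800: state=(0.685, 0.114, 0.201)
t=3.000: state=(0.665, 0.115, 0.220)
t=3.200: state=(0.646, 0.116, 0.238)
t=3.400: state=(0.626, 0.116, 0.257)
t=3.600: state=(0.608, 0.116, 0.276)
t=3.800: state=(0.590, 0.115, 0.295)
t=4.000: state=(0.573, 0.114, 0.314)
t=4.200: state=(0.556, 0.112, 0.332)
t=4.380: state=(0.542, 0.110, 0.348)

(S, I, R) = (0.542, 0.110, 0.348)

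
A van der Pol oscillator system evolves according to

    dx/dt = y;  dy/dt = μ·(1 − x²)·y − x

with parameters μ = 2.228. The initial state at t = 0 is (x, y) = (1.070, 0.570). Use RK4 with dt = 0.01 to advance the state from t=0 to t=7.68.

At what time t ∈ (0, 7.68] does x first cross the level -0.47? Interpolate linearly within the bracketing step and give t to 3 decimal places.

t = 1.973

t=0.000: state=(1.070, 0.570)
step 1 (dt=0.01): k1=(0.570, -1.254), k2=(0.564, -1.263), k3=(0.564, -1.262), k4=(0.557, -1.271); state += dt/6·(k1+2k2+2k3+k4)
t=0.010: state=(1.076, 0.557)
t=0.020: state=(1.081, 0.545)
t=0.030: state=(1.087, 0.532)
continuing one RK4 step at a time; state shown every 25 steps (Δt=0.25):
t=0.250: state=(1.171, 0.231)
t=0.500: state=(1.188, -0.081)
t=0.750: state=(1.135, -0.332)
t=1.000: state=(1.024, -0.561)
t=1.250: state=(0.851, -0.843)
t=1.500: state=(0.588, -1.304)
t=1.750: state=(0.162, -2.203)
t=1.970: state=(-0.459, -3.486)
next step: t=1.980: state=(-0.494, -3.542) — x has crossed -0.47
linear interpolation between t=1.970 (-0.45935) and t=1.980 (-0.49449) → t≈1.973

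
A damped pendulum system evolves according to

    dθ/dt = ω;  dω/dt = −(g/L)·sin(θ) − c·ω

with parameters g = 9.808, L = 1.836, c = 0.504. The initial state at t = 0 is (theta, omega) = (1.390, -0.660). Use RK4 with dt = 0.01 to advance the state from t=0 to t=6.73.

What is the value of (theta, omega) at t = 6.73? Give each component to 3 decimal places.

t=0.000: state=(1.390, -0.660)
step 1 (dt=0.01): k1=(-0.660, -4.922), k2=(-0.685, -4.907), k3=(-0.685, -4.907), k4=(-0.709, -4.891); state += dt/6·(k1+2k2+2k3+k4)
t=0.010: state=(1.383, -0.709)
t=0.020: state=(1.376, -0.758)
t=0.030: state=(1.368, -0.806)
continuing one RK4 step at a time; state shown every 25 steps (Δt=0.25):
t=0.250: state=(1.081, -1.770)
t=0.500: state=(0.539, -2.465)
t=0.750: state=(-0.091, -2.439)
t=1.000: state=(-0.619, -1.694)
t=1.250: state=(-0.910, -0.605)
t=1.500: state=(-0.923, 0.479)
t=1.750: state=(-0.689, 1.339)
t=2.000: state=(-0.289, 1.771)
t=2.250: state=(0.149, 1.639)
t=2.500: state=(0.490, 1.034)
t=2.750: state=(0.648, 0.216)
t=3.000: state=(0.602, -0.560)
t=3.250: state=(0.388, -1.098)
t=3.500: state=(0.084, -1.261)
t=3.750: state=(-0.209, -1.024)
t=4.000: state=(-0.404, -0.510)
t=4.250: state=(-0.457, 0.089)
t=4.500: state=(-0.368, 0.592)
t=4.750: state=(-0.180, 0.865)
t=5.000: state=(0.040, 0.847)
t=5.250: state=(0.222, 0.573)
t=5.500: state=(0.315, 0.161)
t=5.750: state=(0.303, -0.250)
t=6.000: state=(0.201, -0.539)
t=6.250: state=(0.050, -0.632)
t=6.500: state=(-0.098, -0.522)
t=6.730: state=(-0.193, -0.290)

(theta, omega) = (-0.193, -0.290)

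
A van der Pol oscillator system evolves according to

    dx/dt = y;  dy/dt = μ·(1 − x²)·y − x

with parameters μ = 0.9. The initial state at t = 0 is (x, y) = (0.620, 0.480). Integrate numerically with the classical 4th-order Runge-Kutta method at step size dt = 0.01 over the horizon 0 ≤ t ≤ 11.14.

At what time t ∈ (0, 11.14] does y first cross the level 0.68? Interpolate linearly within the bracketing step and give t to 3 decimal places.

t = 4.132

t=0.000: state=(0.620, 0.480)
step 1 (dt=0.01): k1=(0.480, -0.354), k2=(0.478, -0.359), k3=(0.478, -0.359), k4=(0.476, -0.363); state += dt/6·(k1+2k2+2k3+k4)
t=0.010: state=(0.625, 0.476)
t=0.020: state=(0.630, 0.473)
t=0.030: state=(0.634, 0.469)
continuing one RK4 step at a time; state shown every 50 steps (Δt=0.5):
t=0.500: state=(0.798, 0.199)
t=1.000: state=(0.798, -0.209)
t=1.500: state=(0.582, -0.664)
t=2.000: state=(0.119, -1.209)
t=2.500: state=(-0.623, -1.688)
t=3.000: state=(-1.387, -1.133)
t=3.500: state=(-1.660, -0.022)
t=4.000: state=(-1.505, 0.571)
t=4.130: state=(-1.424, 0.678)
next step: t=4.140: state=(-1.417, 0.686) — y has crossed 0.68
linear interpolation between t=4.130 (0.67822) and t=4.140 (0.68618) → t≈4.132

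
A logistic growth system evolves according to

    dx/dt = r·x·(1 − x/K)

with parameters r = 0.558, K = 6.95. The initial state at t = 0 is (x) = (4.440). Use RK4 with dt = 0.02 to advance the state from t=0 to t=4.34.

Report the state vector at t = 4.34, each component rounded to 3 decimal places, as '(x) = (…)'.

t=0.000: state=(4.440)
step 1 (dt=0.02): k1=(0.895), k2=(0.893), k3=(0.893), k4=(0.892); state += dt/6·(k1+2k2+2k3+k4)
t=0.020: state=(4.458)
t=0.040: state=(4.476)
t=0.060: state=(4.493)
continuing one RK4 step at a time; state shown every 10 steps (Δt=0.2):
t=0.200: state=(4.616)
t=0.400: state=(4.786)
t=0.600: state=(4.948)
t=0.800: state=(5.104)
t=1.000: state=(5.251)
t=1.200: state=(5.390)
t=1.400: state=(5.521)
t=1.600: state=(5.644)
t=1.800: state=(5.758)
t=2.000: state=(5.864)
t=2.200: state=(5.962)
t=2.400: state=(6.053)
t=2.600: state=(6.137)
t=2.800: state=(6.214)
t=3.000: state=(6.284)
t=3.200: state=(6.348)
t=3.400: state=(6.407)
t=3.600: state=(6.460)
t=3.800: state=(6.509)
t=4.000: state=(6.552)
t=4.200: state=(6.592)
t=4.340: state=(6.618)

(x) = (6.618)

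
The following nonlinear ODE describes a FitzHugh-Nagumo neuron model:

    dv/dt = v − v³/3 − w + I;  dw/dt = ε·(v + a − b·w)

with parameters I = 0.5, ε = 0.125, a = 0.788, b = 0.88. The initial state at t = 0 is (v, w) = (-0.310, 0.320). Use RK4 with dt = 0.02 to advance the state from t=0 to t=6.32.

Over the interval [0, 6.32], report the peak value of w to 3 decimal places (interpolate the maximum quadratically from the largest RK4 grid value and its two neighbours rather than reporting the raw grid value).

max w = 0.333

t=0.000: state=(-0.310, 0.320)
step 1 (dt=0.02): k1=(-0.120, 0.025), k2=(-0.121, 0.024), k3=(-0.121, 0.024), k4=(-0.123, 0.024); state += dt/6·(k1+2k2+2k3+k4)
t=0.020: state=(-0.312, 0.320)
t=0.040: state=(-0.315, 0.321)
t=0.060: state=(-0.317, 0.321)
continuing one RK4 step at a time; state shown every 25 steps (Δt=0.5):
t=0.500: state=(-0.389, 0.330)
t=1.000: state=(-0.513, 0.333)
t=1.500: state=(-0.690, 0.327)
t=2.000: state=(-0.912, 0.308)
t=2.500: state=(-1.140, 0.277)
t=3.000: state=(-1.320, 0.235)
t=3.500: state=(-1.427, 0.186)
t=4.000: state=(-1.472, 0.136)
t=4.500: state=(-1.479, 0.087)
t=5.000: state=(-1.464, 0.040)
t=5.500: state=(-1.439, -0.002)
t=6.000: state=(-1.409, -0.041)
t=6.320: state=(-1.388, -0.063)
largest grid value and its neighbours: w(0.920)=0.33288, w(0.940)=0.33288, w(0.960)=0.33288
parabola through these three points peaks at t≈0.940 with w≈0.33288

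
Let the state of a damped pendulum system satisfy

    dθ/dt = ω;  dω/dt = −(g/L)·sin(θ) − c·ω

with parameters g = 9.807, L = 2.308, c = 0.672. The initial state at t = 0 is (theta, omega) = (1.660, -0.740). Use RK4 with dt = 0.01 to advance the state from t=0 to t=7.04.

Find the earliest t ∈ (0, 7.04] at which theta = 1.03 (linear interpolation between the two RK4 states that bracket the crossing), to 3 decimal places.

t=0.000: state=(1.660, -0.740)
step 1 (dt=0.01): k1=(-0.740, -3.735), k2=(-0.759, -3.724), k3=(-0.759, -3.724), k4=(-0.777, -3.713); state += dt/6·(k1+2k2+2k3+k4)
t=0.010: state=(1.652, -0.777)
t=0.020: state=(1.644, -0.814)
t=0.030: state=(1.636, -0.851)
continuing one RK4 step at a time; state shown every 25 steps (Δt=0.25):
t=0.250: state=(1.364, -1.599)
t=0.430: state=(1.030, -2.085)
next step: t=0.440: state=(1.010, -2.107) — theta has crossed 1.03
linear interpolation between t=0.430 (1.03049) and t=0.440 (1.00953) → t≈0.430

t = 0.430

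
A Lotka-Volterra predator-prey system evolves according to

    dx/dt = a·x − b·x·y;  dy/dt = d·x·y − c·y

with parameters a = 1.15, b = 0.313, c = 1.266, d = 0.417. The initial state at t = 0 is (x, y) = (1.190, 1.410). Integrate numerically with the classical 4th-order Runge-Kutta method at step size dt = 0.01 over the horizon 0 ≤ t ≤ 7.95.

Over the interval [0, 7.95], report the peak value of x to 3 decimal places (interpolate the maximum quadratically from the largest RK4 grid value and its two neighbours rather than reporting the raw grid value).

t=0.000: state=(1.190, 1.410)
step 1 (dt=0.01): k1=(0.843, -1.085), k2=(0.848, -1.079), k3=(0.848, -1.079), k4=(0.853, -1.072); state += dt/6·(k1+2k2+2k3+k4)
t=0.010: state=(1.198, 1.399)
t=0.020: state=(1.207, 1.389)
t=0.030: state=(1.216, 1.378)
continuing one RK4 step at a time; state shown every 50 steps (Δt=0.5):
t=0.500: state=(1.756, 1.012)
t=1.000: state=(2.705, 0.849)
t=1.500: state=(4.202, 0.916)
t=2.000: state=(6.269, 1.439)
t=2.500: state=(7.856, 3.440)
t=3.000: state=(5.737, 8.169)
t=3.500: state=(2.319, 9.684)
t=4.000: state=(1.086, 7.136)
t=4.500: state=(0.780, 4.566)
t=5.000: state=(0.785, 2.844)
t=5.500: state=(0.976, 1.809)
t=6.000: state=(1.375, 1.222)
t=6.500: state=(2.072, 0.924)
t=7.000: state=(3.216, 0.843)
t=7.500: state=(4.957, 1.038)
t=7.950: state=(6.890, 1.784)
largest grid value and its neighbours: x(2.520)=7.86369, x(2.530)=7.86509, x(2.540)=7.86467
parabola through these three points peaks at t≈2.533 with x≈7.86515

max x = 7.865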